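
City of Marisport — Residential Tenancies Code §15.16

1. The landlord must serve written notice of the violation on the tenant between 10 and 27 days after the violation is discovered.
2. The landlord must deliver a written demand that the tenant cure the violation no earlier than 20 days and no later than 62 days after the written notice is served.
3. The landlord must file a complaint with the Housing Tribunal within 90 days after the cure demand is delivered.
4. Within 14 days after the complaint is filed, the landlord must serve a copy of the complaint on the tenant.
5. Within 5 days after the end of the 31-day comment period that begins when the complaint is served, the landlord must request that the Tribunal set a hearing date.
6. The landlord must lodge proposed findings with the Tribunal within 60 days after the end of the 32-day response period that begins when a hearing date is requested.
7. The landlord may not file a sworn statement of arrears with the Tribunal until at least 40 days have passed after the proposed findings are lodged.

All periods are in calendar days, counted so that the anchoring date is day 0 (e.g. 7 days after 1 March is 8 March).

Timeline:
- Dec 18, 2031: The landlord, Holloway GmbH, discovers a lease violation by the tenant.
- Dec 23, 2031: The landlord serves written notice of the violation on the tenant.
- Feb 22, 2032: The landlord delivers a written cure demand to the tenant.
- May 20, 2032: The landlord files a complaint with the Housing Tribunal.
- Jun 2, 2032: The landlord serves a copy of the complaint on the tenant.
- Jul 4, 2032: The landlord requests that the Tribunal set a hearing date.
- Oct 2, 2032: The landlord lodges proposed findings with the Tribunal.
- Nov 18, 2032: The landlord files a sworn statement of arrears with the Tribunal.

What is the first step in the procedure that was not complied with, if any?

(1) the permitted window runs from Dec 18, 2031 + 10 = Dec 28, 2031 to Dec 18, 2031 + 27 = Jan 14, 2032; Dec 23, 2031 is 5 days too early.
No need to go further; step 1 was not satisfied.

Step 1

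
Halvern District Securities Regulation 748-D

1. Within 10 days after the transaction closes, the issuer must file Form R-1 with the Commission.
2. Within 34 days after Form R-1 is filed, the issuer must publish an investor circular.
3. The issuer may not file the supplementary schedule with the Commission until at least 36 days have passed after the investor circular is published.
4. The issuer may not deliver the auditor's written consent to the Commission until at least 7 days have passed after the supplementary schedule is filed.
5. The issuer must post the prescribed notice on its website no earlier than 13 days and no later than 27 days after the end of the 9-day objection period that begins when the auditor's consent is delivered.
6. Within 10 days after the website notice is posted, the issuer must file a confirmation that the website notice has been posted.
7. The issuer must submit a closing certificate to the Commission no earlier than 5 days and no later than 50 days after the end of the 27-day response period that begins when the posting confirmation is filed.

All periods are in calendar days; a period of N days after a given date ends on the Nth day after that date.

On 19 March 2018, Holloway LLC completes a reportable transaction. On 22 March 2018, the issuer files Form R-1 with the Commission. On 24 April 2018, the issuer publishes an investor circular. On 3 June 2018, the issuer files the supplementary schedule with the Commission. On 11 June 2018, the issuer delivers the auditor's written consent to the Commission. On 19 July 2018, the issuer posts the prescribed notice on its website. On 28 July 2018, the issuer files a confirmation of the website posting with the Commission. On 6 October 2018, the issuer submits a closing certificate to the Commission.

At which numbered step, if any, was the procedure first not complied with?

Step 5

Step 1 — counting 10 days from 19 March 2018 (when the transaction closes) gives a deadline of 29 March 2018; completed 22 March 2018, before the deadline.
Step 2 — counting 34 days from 22 March 2018 (when Form R-1 is filed) gives a deadline of 25 April 2018; completed 24 April 2018, before the deadline.
Step 3 — must wait 36 days from 24 April 2018 (when the investor circular is published), so not before 30 May 2018; done 3 June 2018, after the minimum wait.
Step 4 — must wait 7 days from 3 June 2018 (when the supplementary schedule is filed), so not before 10 June 2018; done 11 June 2018, after the minimum wait.
Step 5 — 13 and 27 days from 20 June 2018 (end of the 9-day objection period, which began when the auditor's consent is delivered on 11 June 2018) are 3 July 2018 and 17 July 2018 respectively; done 19 July 2018 — 2 days after the window closed.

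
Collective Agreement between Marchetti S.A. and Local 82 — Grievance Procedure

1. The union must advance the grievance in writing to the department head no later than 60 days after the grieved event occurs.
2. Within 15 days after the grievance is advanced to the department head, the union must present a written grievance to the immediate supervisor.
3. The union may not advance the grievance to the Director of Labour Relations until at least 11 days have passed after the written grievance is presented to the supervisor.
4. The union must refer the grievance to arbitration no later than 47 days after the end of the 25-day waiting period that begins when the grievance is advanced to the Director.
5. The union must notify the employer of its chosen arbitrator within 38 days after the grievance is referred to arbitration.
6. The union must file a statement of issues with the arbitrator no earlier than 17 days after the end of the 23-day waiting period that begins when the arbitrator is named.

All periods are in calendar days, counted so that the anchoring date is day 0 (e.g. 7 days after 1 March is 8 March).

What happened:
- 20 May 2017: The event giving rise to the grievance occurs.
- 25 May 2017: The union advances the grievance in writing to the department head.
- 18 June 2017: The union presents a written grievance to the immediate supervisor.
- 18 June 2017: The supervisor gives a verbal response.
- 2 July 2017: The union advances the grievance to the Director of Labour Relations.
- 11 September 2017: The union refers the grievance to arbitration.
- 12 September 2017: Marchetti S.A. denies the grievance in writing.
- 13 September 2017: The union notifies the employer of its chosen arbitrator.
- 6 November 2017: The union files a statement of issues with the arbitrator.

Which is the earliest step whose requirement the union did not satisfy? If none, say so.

Step 1 — counting 60 days from 20 May 2017 (when the grieved event occurs) gives a deadline of 19 July 2017; completed 25 May 2017, before the deadline.
Step 2 — counting 15 days from 25 May 2017 (when the grievance is advanced to the department head) gives a deadline of 9 June 2017; not done until 18 June 2017, 9 days after the deadline.
That is the first point of non-compliance.

Step 2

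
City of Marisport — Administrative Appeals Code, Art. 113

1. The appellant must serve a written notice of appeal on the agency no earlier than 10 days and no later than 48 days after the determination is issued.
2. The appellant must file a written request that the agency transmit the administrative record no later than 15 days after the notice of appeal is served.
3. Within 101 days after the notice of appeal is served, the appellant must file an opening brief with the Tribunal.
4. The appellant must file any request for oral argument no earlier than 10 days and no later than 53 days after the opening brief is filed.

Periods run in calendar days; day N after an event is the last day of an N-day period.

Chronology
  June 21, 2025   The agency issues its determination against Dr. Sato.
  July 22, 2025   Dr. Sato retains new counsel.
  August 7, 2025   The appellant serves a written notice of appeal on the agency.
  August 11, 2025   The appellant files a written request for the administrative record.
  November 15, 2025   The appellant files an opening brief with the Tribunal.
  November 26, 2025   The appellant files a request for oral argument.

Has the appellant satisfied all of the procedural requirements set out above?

Yes

Step 1: the window is 10–48 days after June 21, 2025 (when the determination is issued), so July 1, 2025 through August 8, 2025; August 7, 2025 falls inside that range.
Step 2: 15 days after August 7, 2025 (when the notice of appeal is served) is August 22, 2025; completed August 11, 2025, before the deadline.
Step 3: 101 days after August 7, 2025 (when the notice of appeal is served) is November 16, 2025; done November 15, 2025 — timely.
Step 4: the window is 10–53 days after November 15, 2025 (when the opening brief is filed), so November 25, 2025 through January 7, 2026; done November 26, 2025, which is between those dates.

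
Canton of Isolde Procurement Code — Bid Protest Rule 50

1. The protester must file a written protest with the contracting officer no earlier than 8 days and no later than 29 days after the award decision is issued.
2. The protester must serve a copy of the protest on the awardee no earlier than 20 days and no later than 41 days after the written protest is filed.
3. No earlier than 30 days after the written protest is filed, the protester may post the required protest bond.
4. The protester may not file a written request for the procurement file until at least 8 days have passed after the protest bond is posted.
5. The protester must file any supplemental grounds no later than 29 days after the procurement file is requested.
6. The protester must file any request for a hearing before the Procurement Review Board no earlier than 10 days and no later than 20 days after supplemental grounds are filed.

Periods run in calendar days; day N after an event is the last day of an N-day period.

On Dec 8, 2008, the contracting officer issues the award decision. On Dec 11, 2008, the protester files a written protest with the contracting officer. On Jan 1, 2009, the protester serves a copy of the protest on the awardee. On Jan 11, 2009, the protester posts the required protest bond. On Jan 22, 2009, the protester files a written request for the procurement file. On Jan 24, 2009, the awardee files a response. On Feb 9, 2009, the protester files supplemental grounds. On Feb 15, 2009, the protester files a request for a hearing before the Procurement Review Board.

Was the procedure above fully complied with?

No

(1) the permitted window runs from Dec 8, 2008 + 8 = Dec 16, 2008 to Dec 8, 2008 + 29 = Jan 6, 2009; Dec 11, 2008 is 5 days too early.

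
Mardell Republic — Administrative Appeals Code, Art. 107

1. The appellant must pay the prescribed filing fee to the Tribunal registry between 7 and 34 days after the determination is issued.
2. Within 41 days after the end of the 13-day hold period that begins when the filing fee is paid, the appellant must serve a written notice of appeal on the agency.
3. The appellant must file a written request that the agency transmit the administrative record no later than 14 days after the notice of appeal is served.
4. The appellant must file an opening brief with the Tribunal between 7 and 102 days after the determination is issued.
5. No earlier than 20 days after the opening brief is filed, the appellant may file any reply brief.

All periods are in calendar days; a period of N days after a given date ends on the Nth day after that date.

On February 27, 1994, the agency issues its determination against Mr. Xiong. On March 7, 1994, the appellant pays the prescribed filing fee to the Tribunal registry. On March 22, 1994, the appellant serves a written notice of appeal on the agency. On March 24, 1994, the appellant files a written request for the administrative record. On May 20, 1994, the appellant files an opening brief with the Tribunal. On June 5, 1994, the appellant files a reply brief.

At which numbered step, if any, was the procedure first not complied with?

Step 1: the window is 7–34 days after February 27, 1994 (when the determination is issued), so March 6, 1994 through April 2, 1994; done March 7, 1994, which is between those dates.
Step 2: 41 days after March 20, 1994 (end of the 13-day hold period, which began when the filing fee is paid on March 7, 1994) is April 30, 1994; done March 22, 1994 — timely.
Step 3: 14 days after March 22, 1994 (when the notice of appeal is served) is April 5, 1994; March 24, 1994 is within that limit.
Step 4: the window is 7–102 days after February 27, 1994 (when the determination is issued), so March 6, 1994 through June 9, 1994; done May 20, 1994 — within the window.
Step 5: the earliest permitted date is 20 days after May 20, 1994 (when the opening brief is filed), i.e. June 9, 1994; acted on June 5, 1994, 4 days prematurely.
No need to go further; step 5 was not satisfied.

Step 5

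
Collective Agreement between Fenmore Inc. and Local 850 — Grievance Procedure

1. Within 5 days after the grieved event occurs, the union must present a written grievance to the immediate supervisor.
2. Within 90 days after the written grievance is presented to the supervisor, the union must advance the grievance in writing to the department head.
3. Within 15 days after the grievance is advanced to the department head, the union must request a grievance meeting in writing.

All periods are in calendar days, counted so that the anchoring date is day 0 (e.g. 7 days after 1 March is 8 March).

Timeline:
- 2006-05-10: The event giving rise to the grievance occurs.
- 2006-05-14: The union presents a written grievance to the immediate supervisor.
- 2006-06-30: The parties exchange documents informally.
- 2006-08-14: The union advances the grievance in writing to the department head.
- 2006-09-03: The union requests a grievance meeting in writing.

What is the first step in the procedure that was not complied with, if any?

(1) due by 2006-05-10 + 5 days = 2006-05-15; 2006-05-14 is within that limit.
(2) due by 2006-05-14 + 90 days = 2006-08-12; done 2006-08-14 — 2 days late.
Later steps need not be reached.

Step 2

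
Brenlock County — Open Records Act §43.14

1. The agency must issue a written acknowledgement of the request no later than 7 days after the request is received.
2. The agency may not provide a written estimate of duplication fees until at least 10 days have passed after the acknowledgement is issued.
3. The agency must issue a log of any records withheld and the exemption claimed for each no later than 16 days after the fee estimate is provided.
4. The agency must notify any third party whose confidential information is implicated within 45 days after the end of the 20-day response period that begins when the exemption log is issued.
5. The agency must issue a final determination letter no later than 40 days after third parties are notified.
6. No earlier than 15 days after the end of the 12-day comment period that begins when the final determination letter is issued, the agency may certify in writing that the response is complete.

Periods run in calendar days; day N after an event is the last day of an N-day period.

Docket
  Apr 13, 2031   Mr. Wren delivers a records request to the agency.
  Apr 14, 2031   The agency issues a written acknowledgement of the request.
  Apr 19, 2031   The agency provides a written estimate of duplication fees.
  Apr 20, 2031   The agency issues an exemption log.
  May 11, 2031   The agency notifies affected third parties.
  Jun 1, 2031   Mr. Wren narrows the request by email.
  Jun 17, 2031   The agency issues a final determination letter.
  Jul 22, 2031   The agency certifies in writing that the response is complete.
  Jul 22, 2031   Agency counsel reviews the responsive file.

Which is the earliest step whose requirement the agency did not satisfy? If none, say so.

(1) due by Apr 13, 2031 + 7 days = Apr 20, 2031; done Apr 14, 2031 — timely.
(2) permitted from Apr 14, 2031 + 10 days = Apr 24, 2031 onward; Apr 19, 2031 is 5 days before the earliest permitted date.

Step 2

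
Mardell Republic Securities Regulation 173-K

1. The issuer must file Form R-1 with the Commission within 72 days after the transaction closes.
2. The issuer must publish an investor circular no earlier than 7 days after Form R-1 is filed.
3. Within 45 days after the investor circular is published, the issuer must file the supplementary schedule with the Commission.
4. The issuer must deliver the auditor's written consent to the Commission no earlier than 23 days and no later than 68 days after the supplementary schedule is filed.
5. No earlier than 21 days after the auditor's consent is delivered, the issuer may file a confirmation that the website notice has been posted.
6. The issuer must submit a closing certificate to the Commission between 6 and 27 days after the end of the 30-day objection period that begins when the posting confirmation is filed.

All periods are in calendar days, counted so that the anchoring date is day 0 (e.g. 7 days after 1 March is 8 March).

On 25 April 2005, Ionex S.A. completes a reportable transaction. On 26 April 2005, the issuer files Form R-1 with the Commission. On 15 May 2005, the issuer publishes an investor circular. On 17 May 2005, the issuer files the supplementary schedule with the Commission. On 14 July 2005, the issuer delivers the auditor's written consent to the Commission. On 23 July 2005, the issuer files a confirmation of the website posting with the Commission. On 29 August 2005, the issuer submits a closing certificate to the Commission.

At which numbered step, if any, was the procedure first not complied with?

Step 1 — counting 72 days from 25 April 2005 (when the transaction closes) gives a deadline of 6 July 2005; done 26 April 2005 — timely.
Step 2 — must wait 7 days from 26 April 2005 (when Form R-1 is filed), so not before 3 May 2005; done 15 May 2005 — permitted.
Step 3 — counting 45 days from 15 May 2005 (when the investor circular is published) gives a deadline of 29 June 2005; done 17 May 2005 — timely.
Step 4 — 23 and 68 days from 17 May 2005 (when the supplementary schedule is filed) are 9 June 2005 and 24 July 2005 respectively; done 14 July 2005, which is between those dates.
Step 5 — must wait 21 days from 14 July 2005 (when the auditor's consent is delivered), so not before 4 August 2005; acted on 23 July 2005, 12 days prematurely.

Step 5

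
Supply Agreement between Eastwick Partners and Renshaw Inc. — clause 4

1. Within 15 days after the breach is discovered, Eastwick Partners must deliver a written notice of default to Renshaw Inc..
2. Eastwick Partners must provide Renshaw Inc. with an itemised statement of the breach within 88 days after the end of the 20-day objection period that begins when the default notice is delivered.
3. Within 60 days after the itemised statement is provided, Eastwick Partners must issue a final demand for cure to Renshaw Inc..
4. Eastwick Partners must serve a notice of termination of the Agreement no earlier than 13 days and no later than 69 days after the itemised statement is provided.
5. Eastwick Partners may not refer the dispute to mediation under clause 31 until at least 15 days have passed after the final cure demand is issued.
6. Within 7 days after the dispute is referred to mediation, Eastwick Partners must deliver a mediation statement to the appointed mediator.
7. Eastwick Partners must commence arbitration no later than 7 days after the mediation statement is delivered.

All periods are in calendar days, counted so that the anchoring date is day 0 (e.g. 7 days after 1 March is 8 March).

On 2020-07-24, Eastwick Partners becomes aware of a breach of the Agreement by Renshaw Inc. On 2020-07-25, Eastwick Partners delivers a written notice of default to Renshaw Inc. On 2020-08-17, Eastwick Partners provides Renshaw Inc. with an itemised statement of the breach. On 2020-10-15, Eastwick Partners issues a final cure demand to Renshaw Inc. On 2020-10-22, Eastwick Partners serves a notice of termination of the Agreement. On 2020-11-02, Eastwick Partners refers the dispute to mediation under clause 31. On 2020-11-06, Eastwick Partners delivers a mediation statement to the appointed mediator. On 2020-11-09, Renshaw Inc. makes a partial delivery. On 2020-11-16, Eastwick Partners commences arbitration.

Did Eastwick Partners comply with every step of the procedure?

No

(1) due by 2020-07-24 + 15 days = 2020-08-08; 2020-07-25 is within that limit.
(2) due by 2020-08-14 + 88 days = 2020-11-10; completed 2020-08-17, before the deadline.
(3) due by 2020-08-17 + 60 days = 2020-10-16; completed 2020-10-15, before the deadline.
(4) the permitted window runs from 2020-08-17 + 13 = 2020-08-30 to 2020-08-17 + 69 = 2020-10-25; done 2020-10-22, which is between those dates.
(5) permitted from 2020-10-15 + 15 days = 2020-10-30 onward; done 2020-11-02, after the minimum wait.
(6) due by 2020-11-02 + 7 days = 2020-11-09; 2020-11-06 is within that limit.
(7) due by 2020-11-06 + 7 days = 2020-11-13; 2020-11-16 misses that deadline by 3 days.
The analysis stops there.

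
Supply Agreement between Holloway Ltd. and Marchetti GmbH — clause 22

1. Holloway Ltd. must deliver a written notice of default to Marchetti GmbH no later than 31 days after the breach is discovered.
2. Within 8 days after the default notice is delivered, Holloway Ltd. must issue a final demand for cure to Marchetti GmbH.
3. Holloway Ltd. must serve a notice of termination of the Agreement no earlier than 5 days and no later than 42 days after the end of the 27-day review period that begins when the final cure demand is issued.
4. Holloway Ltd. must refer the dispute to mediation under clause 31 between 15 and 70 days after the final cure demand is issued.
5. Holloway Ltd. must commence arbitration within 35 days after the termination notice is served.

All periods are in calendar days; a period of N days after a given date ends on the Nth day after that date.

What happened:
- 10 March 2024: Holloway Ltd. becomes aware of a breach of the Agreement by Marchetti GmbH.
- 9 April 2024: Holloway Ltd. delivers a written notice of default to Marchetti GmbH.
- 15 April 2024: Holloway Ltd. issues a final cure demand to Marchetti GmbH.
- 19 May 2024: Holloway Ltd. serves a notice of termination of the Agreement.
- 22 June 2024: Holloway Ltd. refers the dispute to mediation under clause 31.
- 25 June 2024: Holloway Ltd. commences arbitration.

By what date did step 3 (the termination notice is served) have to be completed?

The final cure demand is issued on 15 April 2024; the 27-day review period therefore ends 12 May 2024, and step 3 runs from that date. The window is 5–42 days after 12 May 2024; it closes on 23 June 2024.

23 June 2024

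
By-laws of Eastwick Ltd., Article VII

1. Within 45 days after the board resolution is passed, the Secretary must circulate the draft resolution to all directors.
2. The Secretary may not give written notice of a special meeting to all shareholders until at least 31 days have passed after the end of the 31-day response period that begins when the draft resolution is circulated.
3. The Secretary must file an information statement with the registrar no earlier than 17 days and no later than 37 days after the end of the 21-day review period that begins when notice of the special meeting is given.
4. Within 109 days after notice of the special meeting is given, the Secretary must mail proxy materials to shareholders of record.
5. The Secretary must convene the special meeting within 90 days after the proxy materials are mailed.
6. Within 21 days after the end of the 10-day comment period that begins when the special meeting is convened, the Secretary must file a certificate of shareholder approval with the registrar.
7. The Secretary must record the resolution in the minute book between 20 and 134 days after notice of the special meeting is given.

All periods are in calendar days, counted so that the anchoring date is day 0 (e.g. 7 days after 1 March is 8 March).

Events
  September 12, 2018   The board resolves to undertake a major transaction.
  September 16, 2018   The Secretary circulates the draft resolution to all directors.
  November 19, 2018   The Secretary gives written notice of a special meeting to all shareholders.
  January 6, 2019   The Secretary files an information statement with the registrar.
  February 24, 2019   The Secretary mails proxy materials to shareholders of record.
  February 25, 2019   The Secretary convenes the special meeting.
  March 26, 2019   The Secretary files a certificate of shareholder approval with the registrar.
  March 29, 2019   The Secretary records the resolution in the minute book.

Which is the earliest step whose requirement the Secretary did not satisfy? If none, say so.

None — every step was satisfied

Step 1 — counting 45 days from September 12, 2018 (when the board resolution is passed) gives a deadline of October 27, 2018; completed September 16, 2018, before the deadline.
Step 2 — must wait 31 days from October 17, 2018 (end of the 31-day response period, which began when the draft resolution is circulated on September 16, 2018), so not before November 17, 2018; done November 19, 2018 — permitted.
Step 3 — 17 and 37 days from December 10, 2018 (end of the 21-day review period, which began when notice of the special meeting is given on November 19, 2018) are December 27, 2018 and January 16, 2019 respectively; done January 6, 2019 — within the window.
Step 4 — counting 109 days from November 19, 2018 (when notice of the special meeting is given) gives a deadline of March 8, 2019; February 24, 2019 is within that limit.
Step 5 — counting 90 days from February 24, 2019 (when the proxy materials are mailed) gives a deadline of May 25, 2019; February 25, 2019 is within that limit.
Step 6 — counting 21 days from March 7, 2019 (end of the 10-day comment period, which began when the special meeting is convened on February 25, 2019) gives a deadline of March 28, 2019; done March 26, 2019 — timely.
Step 7 — 20 and 134 days from November 19, 2018 (when notice of the special meeting is given) are December 9, 2018 and April 2, 2019 respectively; done March 29, 2019, which is between those dates.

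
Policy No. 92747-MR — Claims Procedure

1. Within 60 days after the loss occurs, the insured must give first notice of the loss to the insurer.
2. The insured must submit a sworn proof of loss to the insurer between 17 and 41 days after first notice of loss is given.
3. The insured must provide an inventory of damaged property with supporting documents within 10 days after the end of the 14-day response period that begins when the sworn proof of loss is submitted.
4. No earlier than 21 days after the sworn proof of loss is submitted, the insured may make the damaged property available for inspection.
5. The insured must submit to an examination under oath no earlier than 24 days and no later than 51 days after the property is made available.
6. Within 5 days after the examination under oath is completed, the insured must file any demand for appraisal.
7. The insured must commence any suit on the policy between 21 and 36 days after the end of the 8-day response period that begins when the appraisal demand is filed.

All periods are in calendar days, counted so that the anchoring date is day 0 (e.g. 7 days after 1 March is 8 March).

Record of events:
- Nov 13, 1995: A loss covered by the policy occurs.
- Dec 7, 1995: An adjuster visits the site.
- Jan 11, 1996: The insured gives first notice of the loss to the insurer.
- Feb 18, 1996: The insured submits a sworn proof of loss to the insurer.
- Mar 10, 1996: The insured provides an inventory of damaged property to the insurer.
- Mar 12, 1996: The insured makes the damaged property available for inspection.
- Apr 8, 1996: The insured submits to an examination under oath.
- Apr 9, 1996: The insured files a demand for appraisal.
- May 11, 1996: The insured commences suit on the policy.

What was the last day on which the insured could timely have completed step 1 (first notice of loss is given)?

Step 1 runs from Nov 13, 1995, when the loss occurs. 60 days after Nov 13, 1995 is Jan 12, 1996.

Jan 12, 1996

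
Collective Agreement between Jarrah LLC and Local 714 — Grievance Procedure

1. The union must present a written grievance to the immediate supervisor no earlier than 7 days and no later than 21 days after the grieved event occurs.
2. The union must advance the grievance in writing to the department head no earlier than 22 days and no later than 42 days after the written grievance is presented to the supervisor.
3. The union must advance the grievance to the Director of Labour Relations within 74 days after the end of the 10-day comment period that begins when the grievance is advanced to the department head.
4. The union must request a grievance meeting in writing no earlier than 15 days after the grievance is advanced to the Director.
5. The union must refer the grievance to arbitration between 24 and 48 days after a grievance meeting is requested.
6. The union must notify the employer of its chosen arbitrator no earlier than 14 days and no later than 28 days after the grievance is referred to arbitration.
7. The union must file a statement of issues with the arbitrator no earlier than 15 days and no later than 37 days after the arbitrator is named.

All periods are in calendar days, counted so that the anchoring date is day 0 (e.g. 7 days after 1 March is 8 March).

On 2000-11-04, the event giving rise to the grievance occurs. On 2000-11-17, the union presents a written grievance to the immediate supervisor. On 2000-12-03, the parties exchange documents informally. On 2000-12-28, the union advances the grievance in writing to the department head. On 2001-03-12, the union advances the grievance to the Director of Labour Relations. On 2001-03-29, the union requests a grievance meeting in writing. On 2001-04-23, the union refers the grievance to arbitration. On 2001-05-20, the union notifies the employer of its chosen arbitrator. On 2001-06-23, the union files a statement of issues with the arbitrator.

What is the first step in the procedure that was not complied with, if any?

(1) the permitted window runs from 2000-11-04 + 7 = 2000-11-11 to 2000-11-04 + 21 = 2000-11-25; done 2000-11-17 — within the window.
(2) the permitted window runs from 2000-11-17 + 22 = 2000-12-09 to 2000-11-17 + 42 = 2000-12-29; done 2000-12-28, which is between those dates.
(3) due by 2001-01-07 + 74 days = 2001-03-22; completed 2001-03-12, before the deadline.
(4) permitted from 2001-03-12 + 15 days = 2001-03-27 onward; 2001-03-29 is on or after that date.
(5) the permitted window runs from 2001-03-29 + 24 = 2001-04-22 to 2001-03-29 + 48 = 2001-05-16; done 2001-04-23, which is between those dates.
(6) the permitted window runs from 2001-04-23 + 14 = 2001-05-07 to 2001-04-23 + 28 = 2001-05-21; 2001-05-20 falls inside that range.
(7) the permitted window runs from 2001-05-20 + 15 = 2001-06-04 to 2001-05-20 + 37 = 2001-06-26; done 2001-06-23 — within the window.

None — every step was satisfied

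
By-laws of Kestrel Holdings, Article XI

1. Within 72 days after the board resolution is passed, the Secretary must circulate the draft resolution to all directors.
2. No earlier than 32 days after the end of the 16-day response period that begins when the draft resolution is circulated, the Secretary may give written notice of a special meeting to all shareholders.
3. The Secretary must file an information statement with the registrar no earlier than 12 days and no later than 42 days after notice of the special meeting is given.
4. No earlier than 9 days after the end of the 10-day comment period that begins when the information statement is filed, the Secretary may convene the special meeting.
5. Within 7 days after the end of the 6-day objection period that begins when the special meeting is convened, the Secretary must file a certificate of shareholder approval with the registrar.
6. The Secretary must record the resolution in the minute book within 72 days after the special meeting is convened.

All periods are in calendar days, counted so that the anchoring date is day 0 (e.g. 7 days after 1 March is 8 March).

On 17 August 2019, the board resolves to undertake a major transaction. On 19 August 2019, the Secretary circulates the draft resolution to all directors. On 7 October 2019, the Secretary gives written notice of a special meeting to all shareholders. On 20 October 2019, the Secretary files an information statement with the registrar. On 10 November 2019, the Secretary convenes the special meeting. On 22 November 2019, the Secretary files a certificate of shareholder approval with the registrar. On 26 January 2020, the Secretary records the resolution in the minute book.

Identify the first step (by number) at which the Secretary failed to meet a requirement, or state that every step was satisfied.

Step 6

(1) due by 17 August 2019 + 72 days = 28 October 2019; done 19 August 2019 — timely.
(2) permitted from 4 September 2019 + 32 days = 6 October 2019 onward; 7 October 2019 is on or after that date.
(3) the permitted window runs from 7 October 2019 + 12 = 19 October 2019 to 7 October 2019 + 42 = 18 November 2019; done 20 October 2019 — within the window.
(4) permitted from 30 October 2019 + 9 days = 8 November 2019 onward; 10 November 2019 is on or after that date.
(5) due by 16 November 2019 + 7 days = 23 November 2019; done 22 November 2019 — timely.
(6) due by 10 November 2019 + 72 days = 21 January 2020; not done until 26 January 2020, 5 days after the deadline.
The procedure was therefore not followed at step 6.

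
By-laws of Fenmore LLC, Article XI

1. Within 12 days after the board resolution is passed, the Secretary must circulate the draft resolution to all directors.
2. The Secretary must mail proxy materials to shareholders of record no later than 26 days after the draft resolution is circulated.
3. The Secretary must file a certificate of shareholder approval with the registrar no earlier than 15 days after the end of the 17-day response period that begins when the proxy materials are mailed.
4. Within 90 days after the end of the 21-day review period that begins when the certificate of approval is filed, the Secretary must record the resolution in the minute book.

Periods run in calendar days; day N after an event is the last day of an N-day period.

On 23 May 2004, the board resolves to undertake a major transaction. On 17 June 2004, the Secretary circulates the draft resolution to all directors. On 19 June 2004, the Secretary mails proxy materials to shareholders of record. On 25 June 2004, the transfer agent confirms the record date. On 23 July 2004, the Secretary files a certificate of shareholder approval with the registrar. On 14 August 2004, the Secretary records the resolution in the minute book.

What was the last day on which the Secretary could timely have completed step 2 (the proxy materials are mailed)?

Step 2 runs from 17 June 2004, when the draft resolution is circulated. 26 days after 17 June 2004 is 13 July 2004.

13 July 2004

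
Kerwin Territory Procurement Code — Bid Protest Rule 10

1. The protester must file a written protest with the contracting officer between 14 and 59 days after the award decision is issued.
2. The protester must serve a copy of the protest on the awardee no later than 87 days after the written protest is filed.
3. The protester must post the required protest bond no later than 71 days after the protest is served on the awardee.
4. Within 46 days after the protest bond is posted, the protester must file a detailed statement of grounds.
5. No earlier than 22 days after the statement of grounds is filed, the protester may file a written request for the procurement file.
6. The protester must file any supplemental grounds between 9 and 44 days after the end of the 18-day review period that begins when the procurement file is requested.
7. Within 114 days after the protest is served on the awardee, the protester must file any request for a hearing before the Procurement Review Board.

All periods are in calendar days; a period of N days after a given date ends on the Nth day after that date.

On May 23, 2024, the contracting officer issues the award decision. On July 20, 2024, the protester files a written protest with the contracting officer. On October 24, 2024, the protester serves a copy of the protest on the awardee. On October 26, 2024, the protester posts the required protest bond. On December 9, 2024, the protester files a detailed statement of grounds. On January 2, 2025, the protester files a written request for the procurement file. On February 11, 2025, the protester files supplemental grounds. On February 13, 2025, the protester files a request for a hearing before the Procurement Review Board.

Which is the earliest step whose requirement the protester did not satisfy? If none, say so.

Step 2

Step 1: the window is 14–59 days after May 23, 2024 (when the award decision is issued), so June 6, 2024 through July 21, 2024; July 20, 2024 falls inside that range.
Step 2: 87 days after July 20, 2024 (when the written protest is filed) is October 15, 2024; October 24, 2024 misses that deadline by 9 days.
The procedure was therefore not followed at step 2.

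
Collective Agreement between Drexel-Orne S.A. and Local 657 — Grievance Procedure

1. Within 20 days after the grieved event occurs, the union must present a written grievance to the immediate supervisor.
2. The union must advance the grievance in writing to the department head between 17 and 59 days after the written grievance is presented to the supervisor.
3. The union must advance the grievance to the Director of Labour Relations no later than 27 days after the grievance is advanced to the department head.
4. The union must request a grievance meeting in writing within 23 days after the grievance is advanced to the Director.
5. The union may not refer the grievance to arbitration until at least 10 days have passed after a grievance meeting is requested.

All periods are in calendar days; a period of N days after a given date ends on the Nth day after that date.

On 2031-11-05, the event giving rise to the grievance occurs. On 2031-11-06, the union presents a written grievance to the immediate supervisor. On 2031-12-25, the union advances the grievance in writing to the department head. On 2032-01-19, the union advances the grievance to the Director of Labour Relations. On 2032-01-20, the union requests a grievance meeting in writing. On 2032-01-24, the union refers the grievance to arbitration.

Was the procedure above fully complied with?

No

Step 1: 20 days after 2031-11-05 (when the grieved event occurs) is 2031-11-25; completed 2031-11-06, before the deadline.
Step 2: the window is 17–59 days after 2031-11-06 (when the written grievance is presented to the supervisor), so 2031-11-23 through 2032-01-04; done 2031-12-25 — within the window.
Step 3: 27 days after 2031-12-25 (when the grievance is advanced to the department head) is 2032-01-21; 2032-01-19 is within that limit.
Step 4: 23 days after 2032-01-19 (when the grievance is advanced to the Director) is 2032-02-11; completed 2032-01-20, before the deadline.
Step 5: the earliest permitted date is 10 days after 2032-01-20 (when a grievance meeting is requested), i.e. 2032-01-30; done 2032-01-24 — 6 days too early.
The analysis stops there.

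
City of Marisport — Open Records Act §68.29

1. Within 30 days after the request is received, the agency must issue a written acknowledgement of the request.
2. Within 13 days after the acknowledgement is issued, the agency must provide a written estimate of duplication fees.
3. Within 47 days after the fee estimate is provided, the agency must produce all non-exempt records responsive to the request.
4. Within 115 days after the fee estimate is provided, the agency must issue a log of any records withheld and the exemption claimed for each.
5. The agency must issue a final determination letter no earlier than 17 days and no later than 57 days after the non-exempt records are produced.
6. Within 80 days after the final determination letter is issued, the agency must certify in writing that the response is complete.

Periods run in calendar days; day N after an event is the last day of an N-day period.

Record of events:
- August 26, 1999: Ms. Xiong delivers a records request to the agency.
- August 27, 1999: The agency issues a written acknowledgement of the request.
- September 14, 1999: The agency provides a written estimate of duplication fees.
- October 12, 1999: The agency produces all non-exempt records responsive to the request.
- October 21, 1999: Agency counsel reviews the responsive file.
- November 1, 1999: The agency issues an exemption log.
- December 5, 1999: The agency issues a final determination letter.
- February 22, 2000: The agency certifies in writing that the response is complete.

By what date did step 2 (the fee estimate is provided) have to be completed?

Step 2 runs from August 27, 1999, when the acknowledgement is issued. 13 days after August 27, 1999 is September 9, 1999.

September 9, 1999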